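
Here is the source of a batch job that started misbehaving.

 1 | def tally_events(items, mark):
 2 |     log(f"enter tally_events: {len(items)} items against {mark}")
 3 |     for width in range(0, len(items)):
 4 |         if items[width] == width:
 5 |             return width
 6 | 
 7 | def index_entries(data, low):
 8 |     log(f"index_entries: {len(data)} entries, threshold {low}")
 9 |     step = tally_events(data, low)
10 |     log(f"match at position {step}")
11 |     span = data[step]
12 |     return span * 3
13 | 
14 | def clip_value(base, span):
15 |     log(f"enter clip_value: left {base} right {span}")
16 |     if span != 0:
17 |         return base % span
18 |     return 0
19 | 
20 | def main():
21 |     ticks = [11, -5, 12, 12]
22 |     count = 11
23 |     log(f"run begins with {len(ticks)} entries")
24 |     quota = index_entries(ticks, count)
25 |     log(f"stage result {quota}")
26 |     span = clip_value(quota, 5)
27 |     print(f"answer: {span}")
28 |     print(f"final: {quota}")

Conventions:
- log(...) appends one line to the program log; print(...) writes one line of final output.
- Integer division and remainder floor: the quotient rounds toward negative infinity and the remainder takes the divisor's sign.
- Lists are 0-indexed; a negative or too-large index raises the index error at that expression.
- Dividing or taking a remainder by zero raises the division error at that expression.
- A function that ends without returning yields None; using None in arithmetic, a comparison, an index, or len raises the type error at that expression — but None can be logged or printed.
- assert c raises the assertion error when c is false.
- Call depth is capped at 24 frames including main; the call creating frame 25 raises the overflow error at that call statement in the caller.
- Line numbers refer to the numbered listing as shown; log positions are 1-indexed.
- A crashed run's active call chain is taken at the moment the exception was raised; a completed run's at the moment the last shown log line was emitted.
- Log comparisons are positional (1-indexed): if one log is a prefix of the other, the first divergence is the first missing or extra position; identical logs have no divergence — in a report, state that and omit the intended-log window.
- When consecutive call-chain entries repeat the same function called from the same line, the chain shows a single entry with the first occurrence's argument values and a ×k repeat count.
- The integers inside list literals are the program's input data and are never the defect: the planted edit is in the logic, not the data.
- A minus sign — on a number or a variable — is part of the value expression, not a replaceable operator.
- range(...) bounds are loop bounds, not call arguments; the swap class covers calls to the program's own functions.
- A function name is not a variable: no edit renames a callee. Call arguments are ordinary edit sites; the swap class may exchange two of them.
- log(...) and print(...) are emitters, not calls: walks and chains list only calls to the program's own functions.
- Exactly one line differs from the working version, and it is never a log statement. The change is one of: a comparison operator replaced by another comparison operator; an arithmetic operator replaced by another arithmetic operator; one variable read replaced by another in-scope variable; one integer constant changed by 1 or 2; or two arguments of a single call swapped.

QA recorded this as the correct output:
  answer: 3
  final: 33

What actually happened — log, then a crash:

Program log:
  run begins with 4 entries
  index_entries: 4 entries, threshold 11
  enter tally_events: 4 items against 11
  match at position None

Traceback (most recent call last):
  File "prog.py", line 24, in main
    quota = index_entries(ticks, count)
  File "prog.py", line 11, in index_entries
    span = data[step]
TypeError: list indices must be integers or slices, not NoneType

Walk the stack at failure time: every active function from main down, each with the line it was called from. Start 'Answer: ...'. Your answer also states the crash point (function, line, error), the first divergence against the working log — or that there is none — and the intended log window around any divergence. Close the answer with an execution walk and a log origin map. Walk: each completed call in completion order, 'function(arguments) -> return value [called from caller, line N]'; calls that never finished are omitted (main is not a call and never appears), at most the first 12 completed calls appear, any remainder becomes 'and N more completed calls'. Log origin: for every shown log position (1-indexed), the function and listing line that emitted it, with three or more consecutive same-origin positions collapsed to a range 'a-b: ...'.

Answer: main -> index_entries (called at line 24).
Key observation: Log line 4 is where behavior first shows: 'match at position None' appears instead of 'match at position 0'.
Crash: index_entries, line 11, TypeError.
First divergence: position 4; shown 'match at position None' vs intended 'match at position 0'.
Intended log window:
  2: index_entries: 4 entries, threshold 11
  3: enter tally_events: 4 items against 11
  4: match at position 0
  5: stage result 33
Execution walk:
  tally_events([11, -5, 12, 12], 11) -> None  [called from index_entries, line 9]
Log origin:
  1: logged in main at line 23
  2: logged in index_entries at line 8
  3: logged in tally_events at line 2
  4: logged in index_entries at line 10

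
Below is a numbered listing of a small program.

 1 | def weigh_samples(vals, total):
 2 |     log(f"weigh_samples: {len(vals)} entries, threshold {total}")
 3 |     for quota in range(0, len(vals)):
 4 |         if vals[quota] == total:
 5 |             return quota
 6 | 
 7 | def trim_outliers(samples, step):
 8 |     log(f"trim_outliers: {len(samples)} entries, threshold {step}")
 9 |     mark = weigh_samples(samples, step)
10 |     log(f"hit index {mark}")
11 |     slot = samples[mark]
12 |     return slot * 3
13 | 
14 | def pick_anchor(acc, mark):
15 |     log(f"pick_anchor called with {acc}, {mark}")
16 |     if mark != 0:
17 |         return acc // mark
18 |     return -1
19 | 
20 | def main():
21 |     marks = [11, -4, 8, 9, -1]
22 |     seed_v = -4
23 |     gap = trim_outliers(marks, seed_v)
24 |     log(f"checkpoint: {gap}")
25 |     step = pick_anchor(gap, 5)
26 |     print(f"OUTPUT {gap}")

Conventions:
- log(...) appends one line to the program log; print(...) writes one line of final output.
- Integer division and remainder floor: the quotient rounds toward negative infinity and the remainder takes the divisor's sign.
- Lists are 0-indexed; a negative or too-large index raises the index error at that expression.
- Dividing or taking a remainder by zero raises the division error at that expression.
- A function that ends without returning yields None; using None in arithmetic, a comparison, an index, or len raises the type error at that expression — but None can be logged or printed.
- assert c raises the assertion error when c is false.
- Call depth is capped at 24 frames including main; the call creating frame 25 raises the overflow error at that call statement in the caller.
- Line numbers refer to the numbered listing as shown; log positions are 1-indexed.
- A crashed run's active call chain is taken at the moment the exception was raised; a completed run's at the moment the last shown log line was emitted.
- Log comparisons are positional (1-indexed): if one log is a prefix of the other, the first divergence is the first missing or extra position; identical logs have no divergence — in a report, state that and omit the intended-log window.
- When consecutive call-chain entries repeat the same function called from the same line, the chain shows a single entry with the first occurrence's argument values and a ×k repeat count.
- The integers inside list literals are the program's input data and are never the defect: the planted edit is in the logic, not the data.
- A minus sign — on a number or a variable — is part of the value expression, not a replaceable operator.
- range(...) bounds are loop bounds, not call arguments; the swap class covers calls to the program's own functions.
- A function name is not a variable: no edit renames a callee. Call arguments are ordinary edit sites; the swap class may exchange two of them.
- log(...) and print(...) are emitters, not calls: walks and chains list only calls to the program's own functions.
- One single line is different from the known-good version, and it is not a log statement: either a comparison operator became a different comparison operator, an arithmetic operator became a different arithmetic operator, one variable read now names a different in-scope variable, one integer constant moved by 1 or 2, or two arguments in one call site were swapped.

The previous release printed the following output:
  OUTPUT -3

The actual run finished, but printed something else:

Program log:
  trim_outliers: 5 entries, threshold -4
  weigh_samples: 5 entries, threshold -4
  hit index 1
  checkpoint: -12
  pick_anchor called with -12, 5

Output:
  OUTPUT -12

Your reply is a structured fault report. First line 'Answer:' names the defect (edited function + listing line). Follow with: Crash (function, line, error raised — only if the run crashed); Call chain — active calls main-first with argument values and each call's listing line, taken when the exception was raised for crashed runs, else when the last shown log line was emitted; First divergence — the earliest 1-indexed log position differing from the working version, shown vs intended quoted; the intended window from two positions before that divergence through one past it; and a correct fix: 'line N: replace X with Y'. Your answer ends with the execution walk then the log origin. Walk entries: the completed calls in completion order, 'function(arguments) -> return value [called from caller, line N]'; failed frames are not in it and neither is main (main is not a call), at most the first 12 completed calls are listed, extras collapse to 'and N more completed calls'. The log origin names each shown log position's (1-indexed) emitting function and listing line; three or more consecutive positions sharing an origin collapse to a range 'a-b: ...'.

Answer: the defect is in main at line 26.
Core observation: The two runs log identically and part ways only at the printed values.
Call chain: main -> pick_anchor(-12, 5) (called at line 25).
First divergence: there is none — every log position agrees.
Execution walk:
  weigh_samples([11, -4, 8, 9, -1], -4) -> 1  [called from trim_outliers, line 9]
  trim_outliers([11, -4, 8, 9, -1], -4) -> -12  [called from main, line 23]
  pick_anchor(-12, 5) -> -3  [called from main, line 25]
Origin of each log line:
  1: emitted by trim_outliers (line 8)
  2: emitted by weigh_samples (line 2)
  3: emitted by trim_outliers (line 10)
  4: emitted by main (line 24)
  5: emitted by pick_anchor (line 15)
A correct fix: line 26: replace `gap` with `step`.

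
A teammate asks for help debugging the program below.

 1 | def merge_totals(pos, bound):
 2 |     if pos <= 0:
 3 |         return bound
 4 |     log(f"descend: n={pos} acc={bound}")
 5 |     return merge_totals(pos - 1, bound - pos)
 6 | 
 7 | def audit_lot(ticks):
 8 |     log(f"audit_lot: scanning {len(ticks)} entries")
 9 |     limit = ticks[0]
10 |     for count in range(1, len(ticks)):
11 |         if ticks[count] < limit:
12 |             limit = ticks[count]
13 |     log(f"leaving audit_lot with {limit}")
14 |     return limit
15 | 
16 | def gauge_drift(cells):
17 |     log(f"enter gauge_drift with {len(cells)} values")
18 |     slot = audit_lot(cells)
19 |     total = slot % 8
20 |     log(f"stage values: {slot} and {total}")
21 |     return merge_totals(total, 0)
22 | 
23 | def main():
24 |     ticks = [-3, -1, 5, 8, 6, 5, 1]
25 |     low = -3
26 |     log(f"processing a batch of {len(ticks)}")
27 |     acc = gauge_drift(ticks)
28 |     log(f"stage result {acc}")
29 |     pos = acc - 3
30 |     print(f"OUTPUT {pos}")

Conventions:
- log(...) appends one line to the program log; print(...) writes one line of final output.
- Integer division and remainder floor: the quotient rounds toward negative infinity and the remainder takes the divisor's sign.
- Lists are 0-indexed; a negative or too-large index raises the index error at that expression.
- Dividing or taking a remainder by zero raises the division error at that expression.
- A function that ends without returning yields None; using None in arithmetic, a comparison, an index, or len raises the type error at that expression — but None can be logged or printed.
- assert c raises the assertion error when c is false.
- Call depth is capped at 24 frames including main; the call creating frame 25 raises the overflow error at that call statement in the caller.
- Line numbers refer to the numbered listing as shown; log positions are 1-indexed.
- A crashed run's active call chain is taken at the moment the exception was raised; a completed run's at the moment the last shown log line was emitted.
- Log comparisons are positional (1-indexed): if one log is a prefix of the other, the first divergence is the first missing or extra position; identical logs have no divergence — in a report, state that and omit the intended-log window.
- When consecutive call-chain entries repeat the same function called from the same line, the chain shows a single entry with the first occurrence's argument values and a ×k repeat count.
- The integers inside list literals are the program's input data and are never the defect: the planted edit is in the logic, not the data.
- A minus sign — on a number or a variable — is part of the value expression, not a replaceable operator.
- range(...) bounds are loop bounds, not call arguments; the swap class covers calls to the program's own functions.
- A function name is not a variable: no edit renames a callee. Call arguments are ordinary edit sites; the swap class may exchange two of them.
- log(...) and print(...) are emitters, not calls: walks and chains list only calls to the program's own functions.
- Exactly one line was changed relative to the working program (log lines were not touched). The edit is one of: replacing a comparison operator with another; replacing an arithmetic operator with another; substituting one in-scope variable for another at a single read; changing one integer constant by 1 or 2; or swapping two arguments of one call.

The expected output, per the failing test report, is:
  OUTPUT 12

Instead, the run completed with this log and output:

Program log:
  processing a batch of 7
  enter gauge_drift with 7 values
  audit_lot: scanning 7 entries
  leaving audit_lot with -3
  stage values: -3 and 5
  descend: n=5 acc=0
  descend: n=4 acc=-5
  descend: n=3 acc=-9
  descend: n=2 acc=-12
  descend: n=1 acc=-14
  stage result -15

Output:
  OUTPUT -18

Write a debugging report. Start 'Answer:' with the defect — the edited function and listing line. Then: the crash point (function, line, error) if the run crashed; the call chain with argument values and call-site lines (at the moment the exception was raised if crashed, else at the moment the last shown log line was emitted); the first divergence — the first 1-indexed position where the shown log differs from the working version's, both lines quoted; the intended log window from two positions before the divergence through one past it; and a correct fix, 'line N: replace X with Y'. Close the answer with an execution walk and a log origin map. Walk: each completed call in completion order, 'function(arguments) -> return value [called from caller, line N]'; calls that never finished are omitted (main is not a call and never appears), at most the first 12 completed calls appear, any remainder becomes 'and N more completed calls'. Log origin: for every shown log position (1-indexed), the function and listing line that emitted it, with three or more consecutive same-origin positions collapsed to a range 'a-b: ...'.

Answer: the defect is in merge_totals at line 5.
The tell: Log line 7 is where behavior first shows: 'descend: n=4 acc=-5' appears instead of 'descend: n=4 acc=5'.
Call chain: main.
First divergence: position 7; shown 'descend: n=4 acc=-5' vs intended 'descend: n=4 acc=5'.
Intended log window:
  5: stage values: -3 and 5
  6: descend: n=5 acc=0
  7: descend: n=4 acc=5
  8: descend: n=3 acc=9
Execution walk:
  audit_lot([-3, -1, 5, 8, 6, 5, 1]) -> -3  [called from gauge_drift, line 18]
  merge_totals(0, -15) -> -15  [called from merge_totals, line 5]
  merge_totals(1, -14) -> -15  [called from merge_totals, line 5]
  merge_totals(2, -12) -> -15  [called from merge_totals, line 5]
  merge_totals(3, -9) -> -15  [called from merge_totals, line 5]
  merge_totals(4, -5) -> -15  [called from merge_totals, line 5]
  merge_totals(5, 0) -> -15  [called from gauge_drift, line 21]
  gauge_drift([-3, -1, 5, 8, 6, 5, 1]) -> -15  [called from main, line 27]
Log line origins:
  1: logged in main at line 26
  2: logged in gauge_drift at line 17
  3: logged in audit_lot at line 8
  4: logged in audit_lot at line 13
  5: logged in gauge_drift at line 20
  6-10: logged in merge_totals at line 4
  11: logged in main at line 28
A correct fix: line 5: replace `bound - pos` with `bound + pos`.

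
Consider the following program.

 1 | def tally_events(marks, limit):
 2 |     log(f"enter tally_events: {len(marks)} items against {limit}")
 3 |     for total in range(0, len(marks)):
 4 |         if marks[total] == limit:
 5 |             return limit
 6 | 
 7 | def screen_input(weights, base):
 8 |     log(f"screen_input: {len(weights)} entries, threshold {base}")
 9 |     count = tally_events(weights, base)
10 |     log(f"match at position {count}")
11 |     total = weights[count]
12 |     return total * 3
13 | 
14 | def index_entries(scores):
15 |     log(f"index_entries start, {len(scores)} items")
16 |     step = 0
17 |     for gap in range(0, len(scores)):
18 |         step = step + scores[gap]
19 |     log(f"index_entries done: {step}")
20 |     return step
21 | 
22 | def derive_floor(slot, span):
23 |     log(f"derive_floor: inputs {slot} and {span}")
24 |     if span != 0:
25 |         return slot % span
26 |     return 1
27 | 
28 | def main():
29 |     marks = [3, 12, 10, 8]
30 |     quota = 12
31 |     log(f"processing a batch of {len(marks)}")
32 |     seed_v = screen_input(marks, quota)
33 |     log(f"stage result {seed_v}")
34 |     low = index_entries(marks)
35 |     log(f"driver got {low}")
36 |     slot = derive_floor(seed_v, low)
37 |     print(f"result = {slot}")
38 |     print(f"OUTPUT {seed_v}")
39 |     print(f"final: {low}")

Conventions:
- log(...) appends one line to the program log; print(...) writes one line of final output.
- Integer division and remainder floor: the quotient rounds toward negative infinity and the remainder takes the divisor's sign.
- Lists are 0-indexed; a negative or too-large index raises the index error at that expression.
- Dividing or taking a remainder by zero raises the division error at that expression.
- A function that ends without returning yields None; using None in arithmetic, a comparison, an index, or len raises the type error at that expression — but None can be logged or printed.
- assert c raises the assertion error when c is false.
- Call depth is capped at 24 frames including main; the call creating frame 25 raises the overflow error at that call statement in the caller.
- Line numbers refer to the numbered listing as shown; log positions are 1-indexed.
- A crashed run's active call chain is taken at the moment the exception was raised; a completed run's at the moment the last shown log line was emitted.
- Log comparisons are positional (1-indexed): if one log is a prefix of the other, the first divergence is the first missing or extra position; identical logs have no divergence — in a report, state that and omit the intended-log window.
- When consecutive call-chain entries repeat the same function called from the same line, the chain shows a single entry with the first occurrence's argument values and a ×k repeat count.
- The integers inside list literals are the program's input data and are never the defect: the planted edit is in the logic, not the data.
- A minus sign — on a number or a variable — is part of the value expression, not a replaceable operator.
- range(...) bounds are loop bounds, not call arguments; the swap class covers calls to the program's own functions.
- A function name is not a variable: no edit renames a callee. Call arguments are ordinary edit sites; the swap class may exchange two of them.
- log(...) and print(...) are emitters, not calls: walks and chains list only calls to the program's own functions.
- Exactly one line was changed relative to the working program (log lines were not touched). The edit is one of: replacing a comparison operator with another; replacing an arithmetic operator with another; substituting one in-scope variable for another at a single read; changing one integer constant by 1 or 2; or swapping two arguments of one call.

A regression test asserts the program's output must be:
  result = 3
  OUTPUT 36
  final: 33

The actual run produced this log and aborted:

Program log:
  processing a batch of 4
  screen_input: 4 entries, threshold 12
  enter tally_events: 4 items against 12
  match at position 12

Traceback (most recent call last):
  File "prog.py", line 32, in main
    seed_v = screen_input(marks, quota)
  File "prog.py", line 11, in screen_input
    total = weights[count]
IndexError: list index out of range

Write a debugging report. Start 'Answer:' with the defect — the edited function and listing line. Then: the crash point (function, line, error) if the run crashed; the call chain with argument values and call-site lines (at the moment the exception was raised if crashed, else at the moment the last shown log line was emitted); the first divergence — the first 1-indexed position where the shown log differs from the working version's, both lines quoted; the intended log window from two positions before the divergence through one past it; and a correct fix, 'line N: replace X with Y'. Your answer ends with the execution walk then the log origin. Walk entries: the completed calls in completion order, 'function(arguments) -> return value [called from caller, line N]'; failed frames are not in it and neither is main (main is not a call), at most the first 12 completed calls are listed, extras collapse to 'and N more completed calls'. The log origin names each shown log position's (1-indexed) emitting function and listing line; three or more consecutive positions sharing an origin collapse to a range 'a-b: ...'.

Answer: the defect is in tally_events at line 5.
Core observation: The earliest visible damage is log position 4 — 'match at position 12' rather than the intended 'match at position 1'.
Crash: screen_input, line 11, IndexError.
Call chain: main -> screen_input([3, 12, 10, 8], 12) (called at line 32).
First divergence: position 4 — the shown line 'match at position 12' should read 'match at position 1'.
Intended log window:
  2: screen_input: 4 entries, threshold 12
  3: enter tally_events: 4 items against 12
  4: match at position 1
  5: stage result 36
Execution walk:
  tally_events([3, 12, 10, 8], 12) -> 12  [called from screen_input, line 9]
Log origin:
  1: from main, line 31
  2: from screen_input, line 8
  3: from tally_events, line 2
  4: from screen_input, line 10
A correct fix: line 5: replace `limit` with `total`.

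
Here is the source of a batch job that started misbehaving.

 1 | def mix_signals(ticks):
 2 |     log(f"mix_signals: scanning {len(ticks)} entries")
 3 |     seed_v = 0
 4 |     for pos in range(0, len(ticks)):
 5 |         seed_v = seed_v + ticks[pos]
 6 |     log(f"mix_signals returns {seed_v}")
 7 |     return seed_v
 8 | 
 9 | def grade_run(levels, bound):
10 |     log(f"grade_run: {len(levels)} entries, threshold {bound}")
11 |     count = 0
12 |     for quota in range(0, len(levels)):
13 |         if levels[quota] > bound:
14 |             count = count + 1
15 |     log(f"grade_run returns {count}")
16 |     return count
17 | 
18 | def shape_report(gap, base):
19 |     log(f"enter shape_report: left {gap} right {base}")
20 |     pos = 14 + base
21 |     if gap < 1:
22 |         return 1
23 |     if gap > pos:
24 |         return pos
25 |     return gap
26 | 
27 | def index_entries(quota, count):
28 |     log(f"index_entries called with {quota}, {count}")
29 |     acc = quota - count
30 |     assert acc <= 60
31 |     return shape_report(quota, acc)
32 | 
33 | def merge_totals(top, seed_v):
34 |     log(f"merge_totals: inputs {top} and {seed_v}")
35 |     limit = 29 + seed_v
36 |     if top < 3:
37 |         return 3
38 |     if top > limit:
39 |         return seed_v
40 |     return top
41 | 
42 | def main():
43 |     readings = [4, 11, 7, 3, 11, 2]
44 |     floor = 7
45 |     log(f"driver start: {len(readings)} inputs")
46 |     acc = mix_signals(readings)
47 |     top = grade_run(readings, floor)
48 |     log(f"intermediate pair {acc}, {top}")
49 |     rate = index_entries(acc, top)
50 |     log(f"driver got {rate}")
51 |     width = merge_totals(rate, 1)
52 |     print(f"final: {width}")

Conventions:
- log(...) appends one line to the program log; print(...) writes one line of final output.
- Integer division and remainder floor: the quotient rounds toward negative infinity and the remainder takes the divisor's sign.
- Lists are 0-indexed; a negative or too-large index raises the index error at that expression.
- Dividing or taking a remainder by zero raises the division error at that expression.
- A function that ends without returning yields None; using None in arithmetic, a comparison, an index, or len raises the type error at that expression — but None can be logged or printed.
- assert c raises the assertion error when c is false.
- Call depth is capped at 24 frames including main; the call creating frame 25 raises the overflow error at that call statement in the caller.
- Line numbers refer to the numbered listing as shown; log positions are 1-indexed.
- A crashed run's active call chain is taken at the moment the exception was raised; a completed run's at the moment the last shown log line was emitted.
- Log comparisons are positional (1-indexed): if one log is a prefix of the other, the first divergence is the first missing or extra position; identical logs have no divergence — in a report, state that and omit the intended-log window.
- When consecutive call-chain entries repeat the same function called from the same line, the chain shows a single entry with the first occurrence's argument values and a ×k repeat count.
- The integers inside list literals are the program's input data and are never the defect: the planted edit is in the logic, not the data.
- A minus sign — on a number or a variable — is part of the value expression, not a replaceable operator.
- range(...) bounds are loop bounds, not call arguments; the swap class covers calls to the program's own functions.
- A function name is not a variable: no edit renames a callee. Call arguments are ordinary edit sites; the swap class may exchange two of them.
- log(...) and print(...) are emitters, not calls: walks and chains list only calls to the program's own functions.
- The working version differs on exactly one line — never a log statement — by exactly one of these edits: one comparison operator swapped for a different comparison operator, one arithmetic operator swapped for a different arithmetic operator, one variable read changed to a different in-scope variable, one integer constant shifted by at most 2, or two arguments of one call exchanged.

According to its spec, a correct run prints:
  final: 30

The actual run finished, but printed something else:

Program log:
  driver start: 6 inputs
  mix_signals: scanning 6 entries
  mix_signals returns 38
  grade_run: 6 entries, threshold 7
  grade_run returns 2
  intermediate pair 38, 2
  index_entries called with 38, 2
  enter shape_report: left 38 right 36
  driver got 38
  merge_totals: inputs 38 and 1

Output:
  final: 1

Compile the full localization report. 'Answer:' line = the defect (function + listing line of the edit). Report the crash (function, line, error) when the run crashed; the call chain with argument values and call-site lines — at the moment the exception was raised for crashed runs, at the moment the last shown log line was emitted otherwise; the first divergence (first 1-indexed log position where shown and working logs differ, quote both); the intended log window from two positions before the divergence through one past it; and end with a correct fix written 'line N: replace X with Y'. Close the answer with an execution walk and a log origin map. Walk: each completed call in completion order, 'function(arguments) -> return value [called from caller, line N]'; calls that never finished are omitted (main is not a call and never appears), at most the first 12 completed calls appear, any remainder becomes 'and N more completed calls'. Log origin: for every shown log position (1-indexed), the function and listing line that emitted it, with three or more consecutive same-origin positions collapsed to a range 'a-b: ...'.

Answer: the defect is in merge_totals at line 39.
The tell: The two runs log identically and part ways only at the printed values.
Call chain: main -> merge_totals(38, 1) (called at line 51).
First divergence: none — the logs agree in full.
Execution walk:
  mix_signals([4, 11, 7, 3, 11, 2]) -> 38  [called from main, line 46]
  grade_run([4, 11, 7, 3, 11, 2], 7) -> 2  [called from main, line 47]
  shape_report(38, 36) -> 38  [called from index_entries, line 31]
  index_entries(38, 2) -> 38  [called from main, line 49]
  merge_totals(38, 1) -> 1  [called from main, line 51]
Log origin:
  1: from main, line 45
  2: from mix_signals, line 2
  3: from mix_signals, line 6
  4: from grade_run, line 10
  5: from grade_run, line 15
  6: from main, line 48
  7: from index_entries, line 28
  8: from shape_report, line 19
  9: from main, line 50
  10: from merge_totals, line 34
A correct fix: line 39: replace `seed_v` with `limit`.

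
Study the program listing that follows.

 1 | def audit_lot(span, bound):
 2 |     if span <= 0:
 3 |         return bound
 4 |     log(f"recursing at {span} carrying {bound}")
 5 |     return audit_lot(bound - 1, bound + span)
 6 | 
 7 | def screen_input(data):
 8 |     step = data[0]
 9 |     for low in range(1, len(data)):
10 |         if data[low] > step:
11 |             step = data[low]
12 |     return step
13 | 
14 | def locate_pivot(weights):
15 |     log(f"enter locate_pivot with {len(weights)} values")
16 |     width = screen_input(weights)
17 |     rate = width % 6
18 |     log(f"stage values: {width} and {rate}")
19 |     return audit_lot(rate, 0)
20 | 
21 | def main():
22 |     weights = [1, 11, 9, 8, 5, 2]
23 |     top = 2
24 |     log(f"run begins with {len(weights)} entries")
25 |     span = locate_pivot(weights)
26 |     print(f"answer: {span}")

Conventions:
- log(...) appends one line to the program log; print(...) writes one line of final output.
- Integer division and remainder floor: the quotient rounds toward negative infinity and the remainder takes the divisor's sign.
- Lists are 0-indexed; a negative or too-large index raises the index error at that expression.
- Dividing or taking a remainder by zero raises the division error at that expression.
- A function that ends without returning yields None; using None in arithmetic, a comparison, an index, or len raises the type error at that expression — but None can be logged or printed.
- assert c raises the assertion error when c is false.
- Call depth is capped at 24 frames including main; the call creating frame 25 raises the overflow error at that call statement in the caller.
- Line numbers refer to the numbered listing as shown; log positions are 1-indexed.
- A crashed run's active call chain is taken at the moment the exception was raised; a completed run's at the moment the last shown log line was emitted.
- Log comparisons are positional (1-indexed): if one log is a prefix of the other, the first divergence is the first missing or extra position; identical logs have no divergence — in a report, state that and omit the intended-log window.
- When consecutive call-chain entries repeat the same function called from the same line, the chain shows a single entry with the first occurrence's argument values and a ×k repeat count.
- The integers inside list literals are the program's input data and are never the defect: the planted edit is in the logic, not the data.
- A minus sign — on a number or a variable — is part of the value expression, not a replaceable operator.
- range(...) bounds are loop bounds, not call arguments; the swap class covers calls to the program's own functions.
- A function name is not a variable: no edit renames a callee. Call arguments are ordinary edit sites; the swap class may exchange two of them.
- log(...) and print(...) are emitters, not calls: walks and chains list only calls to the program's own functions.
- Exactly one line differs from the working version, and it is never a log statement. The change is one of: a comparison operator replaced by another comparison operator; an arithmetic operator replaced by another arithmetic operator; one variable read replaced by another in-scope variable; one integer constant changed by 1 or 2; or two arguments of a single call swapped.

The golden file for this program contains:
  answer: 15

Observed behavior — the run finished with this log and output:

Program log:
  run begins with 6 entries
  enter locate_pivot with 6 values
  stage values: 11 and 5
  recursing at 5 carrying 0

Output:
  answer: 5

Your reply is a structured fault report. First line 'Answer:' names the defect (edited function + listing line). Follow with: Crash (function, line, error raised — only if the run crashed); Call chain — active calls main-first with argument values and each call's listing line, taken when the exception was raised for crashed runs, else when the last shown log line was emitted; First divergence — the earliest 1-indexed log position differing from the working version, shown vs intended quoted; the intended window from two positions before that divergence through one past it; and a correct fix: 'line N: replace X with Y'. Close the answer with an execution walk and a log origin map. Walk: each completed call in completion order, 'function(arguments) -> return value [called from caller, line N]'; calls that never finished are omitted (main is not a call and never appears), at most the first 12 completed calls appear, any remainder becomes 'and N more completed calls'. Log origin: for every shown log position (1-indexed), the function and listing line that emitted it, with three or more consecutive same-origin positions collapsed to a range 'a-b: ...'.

Answer: the defect is in audit_lot at line 5.
Key fact: The log ends early — 4 lines, where the working version next logs 'recursing at 4 carrying 5'.
Call chain: main -> locate_pivot([1, 11, 9, 8, 5, 2]) (called at line 25) -> audit_lot(5, 0) (called at line 19).
First divergence: position 5 — the faulty run's log ends after 4 lines; the working version continues with 'recursing at 4 carrying 5'.
Intended log window:
  3: stage values: 11 and 5
  4: recursing at 5 carrying 0
  5: recursing at 4 carrying 5
  6: recursing at 3 carrying 9
Execution walk:
  screen_input([1, 11, 9, 8, 5, 2]) -> 11  [called from locate_pivot, line 16]
  audit_lot(-1, 5) -> 5  [called from audit_lot, line 5]
  audit_lot(5, 0) -> 5  [called from locate_pivot, line 19]
  locate_pivot([1, 11, 9, 8, 5, 2]) -> 5  [called from main, line 25]
Log origins:
  1 — main, line 24
  2 — locate_pivot, line 15
  3 — locate_pivot, line 18
  4 — audit_lot, line 4
A correct fix: line 5: replace `bound - 1` with `span - 1`.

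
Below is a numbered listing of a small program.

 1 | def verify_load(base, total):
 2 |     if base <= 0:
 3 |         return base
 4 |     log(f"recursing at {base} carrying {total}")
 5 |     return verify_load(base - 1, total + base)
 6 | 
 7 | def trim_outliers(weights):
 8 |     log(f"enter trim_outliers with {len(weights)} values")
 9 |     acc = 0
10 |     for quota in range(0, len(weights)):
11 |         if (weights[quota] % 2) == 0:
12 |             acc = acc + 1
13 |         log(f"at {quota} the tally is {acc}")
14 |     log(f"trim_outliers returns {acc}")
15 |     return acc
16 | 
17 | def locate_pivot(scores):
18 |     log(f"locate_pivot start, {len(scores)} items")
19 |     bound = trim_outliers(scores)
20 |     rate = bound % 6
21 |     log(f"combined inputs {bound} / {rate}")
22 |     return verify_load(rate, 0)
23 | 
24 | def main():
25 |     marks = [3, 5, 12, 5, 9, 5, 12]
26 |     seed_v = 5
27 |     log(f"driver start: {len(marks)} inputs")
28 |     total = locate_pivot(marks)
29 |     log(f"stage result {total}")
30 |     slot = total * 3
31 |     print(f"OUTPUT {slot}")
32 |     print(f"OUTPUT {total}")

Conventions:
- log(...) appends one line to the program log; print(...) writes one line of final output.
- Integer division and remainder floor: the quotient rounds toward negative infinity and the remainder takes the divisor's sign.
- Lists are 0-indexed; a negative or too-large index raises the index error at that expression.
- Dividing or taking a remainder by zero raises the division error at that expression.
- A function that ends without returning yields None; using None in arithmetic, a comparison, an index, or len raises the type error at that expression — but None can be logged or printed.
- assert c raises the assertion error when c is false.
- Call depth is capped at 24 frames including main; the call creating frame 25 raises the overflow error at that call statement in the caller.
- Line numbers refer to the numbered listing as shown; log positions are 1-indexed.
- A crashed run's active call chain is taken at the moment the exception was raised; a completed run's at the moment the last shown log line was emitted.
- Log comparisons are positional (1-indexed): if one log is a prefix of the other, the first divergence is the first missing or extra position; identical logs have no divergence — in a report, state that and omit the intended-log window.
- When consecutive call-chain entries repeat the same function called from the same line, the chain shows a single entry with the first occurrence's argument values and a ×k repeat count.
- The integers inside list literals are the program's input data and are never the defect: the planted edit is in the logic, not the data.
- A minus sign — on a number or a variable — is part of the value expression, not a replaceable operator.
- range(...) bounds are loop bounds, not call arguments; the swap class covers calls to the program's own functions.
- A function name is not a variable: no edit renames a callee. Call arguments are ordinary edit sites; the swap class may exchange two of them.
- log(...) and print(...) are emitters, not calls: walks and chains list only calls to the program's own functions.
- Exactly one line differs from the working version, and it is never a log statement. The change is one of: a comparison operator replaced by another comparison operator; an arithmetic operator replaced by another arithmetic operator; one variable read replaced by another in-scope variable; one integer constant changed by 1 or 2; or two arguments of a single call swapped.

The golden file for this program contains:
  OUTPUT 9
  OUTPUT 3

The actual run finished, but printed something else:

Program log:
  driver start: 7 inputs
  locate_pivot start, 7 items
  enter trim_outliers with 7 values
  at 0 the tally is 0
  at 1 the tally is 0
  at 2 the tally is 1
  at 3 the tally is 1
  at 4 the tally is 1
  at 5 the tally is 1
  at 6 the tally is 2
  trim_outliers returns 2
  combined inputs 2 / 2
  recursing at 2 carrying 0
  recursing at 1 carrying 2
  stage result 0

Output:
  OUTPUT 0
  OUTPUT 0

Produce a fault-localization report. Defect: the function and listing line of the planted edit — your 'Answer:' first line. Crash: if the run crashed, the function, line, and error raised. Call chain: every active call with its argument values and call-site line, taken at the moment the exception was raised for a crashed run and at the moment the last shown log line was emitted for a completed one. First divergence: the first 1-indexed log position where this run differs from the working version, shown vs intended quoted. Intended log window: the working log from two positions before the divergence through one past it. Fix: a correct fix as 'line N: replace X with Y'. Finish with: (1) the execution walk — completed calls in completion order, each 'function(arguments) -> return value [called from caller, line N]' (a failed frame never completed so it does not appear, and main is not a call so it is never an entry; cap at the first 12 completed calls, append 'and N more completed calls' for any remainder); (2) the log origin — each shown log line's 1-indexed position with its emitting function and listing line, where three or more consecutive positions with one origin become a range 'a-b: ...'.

Answer: the defect is in verify_load at line 3.
Core observation: Log line 15 is where behavior first shows: 'stage result 0' appears instead of 'stage result 3'.
Call chain: main.
First divergence: position 15; shown 'stage result 0' vs intended 'stage result 3'.
Intended log window:
  13: recursing at 2 carrying 0
  14: recursing at 1 carrying 2
  15: stage result 3
Execution walk:
  trim_outliers([3, 5, 12, 5, 9, 5, 12]) -> 2  [called from locate_pivot, line 19]
  verify_load(0, 3) -> 0  [called from verify_load, line 5]
  verify_load(1, 2) -> 0  [called from verify_load, line 5]
  verify_load(2, 0) -> 0  [called from locate_pivot, line 22]
  locate_pivot([3, 5, 12, 5, 9, 5, 12]) -> 0  [called from main, line 28]
Log origins:
  1 — main, line 27
  2 — locate_pivot, line 18
  3 — trim_outliers, line 8
  4-10 — trim_outliers, line 13
  11 — trim_outliers, line 14
  12 — locate_pivot, line 21
  13 — verify_load, line 4
  14 — verify_load, line 4
  15 — main, line 29
A correct fix: line 3: replace `base` with `total`.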